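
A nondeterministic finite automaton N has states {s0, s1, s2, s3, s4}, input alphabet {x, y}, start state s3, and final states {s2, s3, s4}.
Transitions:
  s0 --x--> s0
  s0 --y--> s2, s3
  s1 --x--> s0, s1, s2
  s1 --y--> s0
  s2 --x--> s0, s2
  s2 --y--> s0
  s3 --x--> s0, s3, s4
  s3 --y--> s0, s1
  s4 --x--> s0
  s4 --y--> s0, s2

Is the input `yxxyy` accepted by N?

Start: {s3}
read y: {s0, s1}
read x: {s0, s1, s2}
read x: {s0, s1, s2}
read y: {s0, s2, s3}
read y: {s0, s1, s2, s3}
Reachable ∩ accepting = {s2, s3} — nonempty.

accepted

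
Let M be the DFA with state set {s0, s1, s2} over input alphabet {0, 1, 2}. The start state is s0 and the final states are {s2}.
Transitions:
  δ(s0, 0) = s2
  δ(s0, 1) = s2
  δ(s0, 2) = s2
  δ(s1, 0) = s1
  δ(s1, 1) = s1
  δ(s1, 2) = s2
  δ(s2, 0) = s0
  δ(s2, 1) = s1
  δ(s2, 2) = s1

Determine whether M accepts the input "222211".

s0 --2--> s2
s2 --2--> s1
s1 --2--> s2
s2 --2--> s1
s1 --1--> s1
s1 --1--> s1
End in state s1, which is not an accepting state.

rejected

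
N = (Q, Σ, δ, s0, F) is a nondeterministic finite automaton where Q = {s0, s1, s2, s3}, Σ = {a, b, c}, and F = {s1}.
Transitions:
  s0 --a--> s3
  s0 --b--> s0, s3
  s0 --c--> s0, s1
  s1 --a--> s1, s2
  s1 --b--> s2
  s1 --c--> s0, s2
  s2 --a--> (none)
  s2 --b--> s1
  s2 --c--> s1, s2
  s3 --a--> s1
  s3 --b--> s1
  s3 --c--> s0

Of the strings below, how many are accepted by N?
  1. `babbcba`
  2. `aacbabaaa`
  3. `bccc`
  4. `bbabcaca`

4

`babbcba`: accepted
`aacbabaaa`: accepted
`bccc`: accepted
`bbabcaca`: accepted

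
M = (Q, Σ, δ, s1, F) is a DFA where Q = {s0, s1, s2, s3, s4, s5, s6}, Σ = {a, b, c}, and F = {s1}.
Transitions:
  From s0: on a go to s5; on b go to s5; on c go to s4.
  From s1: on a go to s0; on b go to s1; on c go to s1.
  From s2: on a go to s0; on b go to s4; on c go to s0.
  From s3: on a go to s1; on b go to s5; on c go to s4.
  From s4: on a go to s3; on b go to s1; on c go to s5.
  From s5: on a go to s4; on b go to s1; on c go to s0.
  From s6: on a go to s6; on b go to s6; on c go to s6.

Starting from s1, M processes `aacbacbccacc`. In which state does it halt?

s5

s1 --a--> s0
s0 --a--> s5
s5 --c--> s0
s0 --b--> s5
s5 --a--> s4
s4 --c--> s5
s5 --b--> s1
s1 --c--> s1
s1 --c--> s1
s1 --a--> s0
s0 --c--> s4
s4 --c--> s5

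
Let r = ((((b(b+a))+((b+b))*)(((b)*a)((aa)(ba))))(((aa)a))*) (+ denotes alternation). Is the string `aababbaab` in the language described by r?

no

No split of aababbaab into u·v has (((b(b+a))+((b+b))*)(((b)*a)((aa)(ba)))) matching u and (((aa)a))* matching v.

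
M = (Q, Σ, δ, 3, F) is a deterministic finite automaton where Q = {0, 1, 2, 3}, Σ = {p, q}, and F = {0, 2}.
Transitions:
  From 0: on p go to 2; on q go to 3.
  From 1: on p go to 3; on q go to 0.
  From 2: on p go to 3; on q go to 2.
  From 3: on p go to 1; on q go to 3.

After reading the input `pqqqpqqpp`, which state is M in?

3

3 --p--> 1
1 --q--> 0
0 --q--> 3
3 --q--> 3
3 --p--> 1
1 --q--> 0
0 --q--> 3
3 --p--> 1
1 --p--> 3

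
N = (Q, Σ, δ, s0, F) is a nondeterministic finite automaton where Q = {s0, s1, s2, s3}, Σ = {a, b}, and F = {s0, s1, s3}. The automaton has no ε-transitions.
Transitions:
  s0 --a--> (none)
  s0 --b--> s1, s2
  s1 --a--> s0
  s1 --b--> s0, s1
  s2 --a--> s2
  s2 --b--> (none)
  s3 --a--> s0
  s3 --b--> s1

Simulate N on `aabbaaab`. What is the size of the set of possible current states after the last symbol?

Start: {s0}
read a: {}
The reachable set is empty and stays empty for the remaining 7 symbols.
Final reachable set {} has 0 states.

0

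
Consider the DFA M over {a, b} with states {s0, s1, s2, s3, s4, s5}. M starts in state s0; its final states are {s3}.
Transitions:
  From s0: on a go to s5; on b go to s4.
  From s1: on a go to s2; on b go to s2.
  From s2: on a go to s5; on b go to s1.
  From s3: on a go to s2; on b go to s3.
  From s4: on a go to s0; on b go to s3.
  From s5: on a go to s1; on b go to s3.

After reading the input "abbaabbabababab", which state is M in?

s0 --a--> s5
s5 --b--> s3
s3 --b--> s3
s3 --a--> s2
s2 --a--> s5
s5 --b--> s3
s3 --b--> s3
s3 --a--> s2
s2 --b--> s1
s1 --a--> s2
s2 --b--> s1
s1 --a--> s2
s2 --b--> s1
s1 --a--> s2
s2 --b--> s1

s1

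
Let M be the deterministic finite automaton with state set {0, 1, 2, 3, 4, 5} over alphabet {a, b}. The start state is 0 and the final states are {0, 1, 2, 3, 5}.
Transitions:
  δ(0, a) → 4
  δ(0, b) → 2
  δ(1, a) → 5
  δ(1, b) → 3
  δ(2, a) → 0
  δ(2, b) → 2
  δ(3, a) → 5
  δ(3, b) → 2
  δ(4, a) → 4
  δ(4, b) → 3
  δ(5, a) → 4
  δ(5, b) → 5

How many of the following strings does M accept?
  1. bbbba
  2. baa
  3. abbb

2

bbbba: accepted
baa: rejected
abbb: accepted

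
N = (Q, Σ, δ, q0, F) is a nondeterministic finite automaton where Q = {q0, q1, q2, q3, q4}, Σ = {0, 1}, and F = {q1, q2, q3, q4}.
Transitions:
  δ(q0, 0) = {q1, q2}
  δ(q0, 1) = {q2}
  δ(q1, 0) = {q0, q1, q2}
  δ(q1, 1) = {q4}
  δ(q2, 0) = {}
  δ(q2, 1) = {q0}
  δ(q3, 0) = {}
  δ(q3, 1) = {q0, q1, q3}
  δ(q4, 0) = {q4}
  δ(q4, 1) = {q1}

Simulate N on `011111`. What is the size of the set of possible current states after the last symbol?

2

Start: {q0}
read 0: {q1, q2}
read 1: {q0, q4}
read 1: {q1, q2}
read 1: {q0, q4}
read 1: {q1, q2}
read 1: {q0, q4}
Final reachable set {q0, q4} has 2 states.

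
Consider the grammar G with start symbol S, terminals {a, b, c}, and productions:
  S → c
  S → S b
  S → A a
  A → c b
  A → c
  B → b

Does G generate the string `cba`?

S ⇒ Aa ⇒ cba

yes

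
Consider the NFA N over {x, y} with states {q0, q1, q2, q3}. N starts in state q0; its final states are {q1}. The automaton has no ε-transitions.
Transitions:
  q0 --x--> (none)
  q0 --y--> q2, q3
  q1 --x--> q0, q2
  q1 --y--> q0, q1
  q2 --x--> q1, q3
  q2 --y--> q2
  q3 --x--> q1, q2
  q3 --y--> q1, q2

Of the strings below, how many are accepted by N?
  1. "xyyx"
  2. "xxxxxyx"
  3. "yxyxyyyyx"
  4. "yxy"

2

"xyyx": rejected
"xxxxxyx": rejected
"yxyxyyyyx": accepted
"yxy": accepted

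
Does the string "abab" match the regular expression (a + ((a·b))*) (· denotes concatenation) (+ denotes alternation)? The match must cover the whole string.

yes

The right alternative ((a·b))* matches abab.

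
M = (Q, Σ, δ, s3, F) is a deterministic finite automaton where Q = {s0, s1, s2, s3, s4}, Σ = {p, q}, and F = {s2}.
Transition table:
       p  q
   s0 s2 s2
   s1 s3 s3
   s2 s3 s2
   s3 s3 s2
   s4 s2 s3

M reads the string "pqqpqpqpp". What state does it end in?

s3 --p--> s3
s3 --q--> s2
s2 --q--> s2
s2 --p--> s3
s3 --q--> s2
s2 --p--> s3
s3 --q--> s2
s2 --p--> s3
s3 --p--> s3

s3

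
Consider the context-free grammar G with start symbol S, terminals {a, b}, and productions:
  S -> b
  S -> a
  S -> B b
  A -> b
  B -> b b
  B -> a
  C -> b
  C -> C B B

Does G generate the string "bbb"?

S ⇒ Bb ⇒ bbb

yes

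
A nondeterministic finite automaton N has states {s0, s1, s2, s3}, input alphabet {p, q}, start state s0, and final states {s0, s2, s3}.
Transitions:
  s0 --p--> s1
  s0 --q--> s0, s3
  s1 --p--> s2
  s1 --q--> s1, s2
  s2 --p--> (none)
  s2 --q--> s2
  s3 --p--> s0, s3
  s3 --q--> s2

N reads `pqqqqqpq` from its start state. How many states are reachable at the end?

Start: {s0}
read p: {s1}
read q: {s1, s2}
read q: {s1, s2}
read q: {s1, s2}
read q: {s1, s2}
read q: {s1, s2}
read p: {s2}
read q: {s2}
Final reachable set {s2} has 1 state.

1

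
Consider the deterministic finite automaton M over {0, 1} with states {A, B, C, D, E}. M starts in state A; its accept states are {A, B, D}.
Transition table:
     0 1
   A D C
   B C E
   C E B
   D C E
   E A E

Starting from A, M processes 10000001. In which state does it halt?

C

A --1--> C
C --0--> E
E --0--> A
A --0--> D
D --0--> C
C --0--> E
E --0--> A
A --1--> C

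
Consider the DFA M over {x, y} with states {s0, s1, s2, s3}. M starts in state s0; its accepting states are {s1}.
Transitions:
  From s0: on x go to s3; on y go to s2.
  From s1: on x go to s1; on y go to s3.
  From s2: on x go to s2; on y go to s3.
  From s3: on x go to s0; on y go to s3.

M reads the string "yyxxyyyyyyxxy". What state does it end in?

s0 --y--> s2
s2 --y--> s3
s3 --x--> s0
s0 --x--> s3
s3 --y--> s3
s3 --y--> s3
s3 --y--> s3
s3 --y--> s3
s3 --y--> s3
s3 --y--> s3
s3 --x--> s0
s0 --x--> s3
s3 --y--> s3

s3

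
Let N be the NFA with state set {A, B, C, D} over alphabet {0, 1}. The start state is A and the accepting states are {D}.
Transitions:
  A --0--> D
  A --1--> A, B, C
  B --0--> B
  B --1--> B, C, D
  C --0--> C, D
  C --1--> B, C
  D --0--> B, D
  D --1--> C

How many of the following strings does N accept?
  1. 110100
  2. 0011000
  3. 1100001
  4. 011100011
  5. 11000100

5

110100: accepted
0011000: accepted
1100001: accepted
011100011: accepted
11000100: accepted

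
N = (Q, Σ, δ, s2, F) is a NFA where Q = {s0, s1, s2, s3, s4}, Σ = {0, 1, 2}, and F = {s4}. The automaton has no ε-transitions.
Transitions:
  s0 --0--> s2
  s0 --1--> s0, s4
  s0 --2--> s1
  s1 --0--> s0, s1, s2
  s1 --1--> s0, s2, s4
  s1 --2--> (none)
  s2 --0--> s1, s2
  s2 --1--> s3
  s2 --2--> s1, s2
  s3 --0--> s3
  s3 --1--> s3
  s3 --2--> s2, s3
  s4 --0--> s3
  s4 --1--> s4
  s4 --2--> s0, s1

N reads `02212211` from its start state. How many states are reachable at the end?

Start: {s2}
read 0: {s1, s2}
read 2: {s1, s2}
read 2: {s1, s2}
read 1: {s0, s2, s3, s4}
read 2: {s0, s1, s2, s3}
read 2: {s1, s2, s3}
read 1: {s0, s2, s3, s4}
read 1: {s0, s3, s4}
Final reachable set {s0, s3, s4} has 3 states.

3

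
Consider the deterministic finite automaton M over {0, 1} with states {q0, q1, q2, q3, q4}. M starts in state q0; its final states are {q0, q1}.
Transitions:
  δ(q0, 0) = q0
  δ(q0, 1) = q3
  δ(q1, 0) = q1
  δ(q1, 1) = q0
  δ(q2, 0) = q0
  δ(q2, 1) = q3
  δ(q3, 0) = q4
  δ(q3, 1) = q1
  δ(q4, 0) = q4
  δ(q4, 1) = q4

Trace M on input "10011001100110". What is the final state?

q0 --1--> q3
q3 --0--> q4
q4 --0--> q4
q4 --1--> q4
q4 --1--> q4
q4 --0--> q4
q4 --0--> q4
q4 --1--> q4
q4 --1--> q4
q4 --0--> q4
q4 --0--> q4
q4 --1--> q4
q4 --1--> q4
q4 --0--> q4

q4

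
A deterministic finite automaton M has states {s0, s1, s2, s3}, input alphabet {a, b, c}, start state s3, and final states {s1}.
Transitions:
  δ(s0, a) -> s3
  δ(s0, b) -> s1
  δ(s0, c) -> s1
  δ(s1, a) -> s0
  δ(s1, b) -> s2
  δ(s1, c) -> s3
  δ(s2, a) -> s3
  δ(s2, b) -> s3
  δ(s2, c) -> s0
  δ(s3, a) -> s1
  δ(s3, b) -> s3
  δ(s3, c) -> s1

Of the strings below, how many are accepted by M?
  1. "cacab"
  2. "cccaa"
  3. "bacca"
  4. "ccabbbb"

1

"cacab": accepted
"cccaa": rejected
"bacca": rejected
"ccabbbb": rejected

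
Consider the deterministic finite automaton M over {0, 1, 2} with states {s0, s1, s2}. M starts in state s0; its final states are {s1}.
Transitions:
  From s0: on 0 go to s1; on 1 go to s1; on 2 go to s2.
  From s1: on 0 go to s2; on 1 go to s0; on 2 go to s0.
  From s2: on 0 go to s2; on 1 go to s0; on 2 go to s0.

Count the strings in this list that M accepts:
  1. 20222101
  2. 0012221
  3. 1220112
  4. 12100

0

20222101: rejected
0012221: rejected
1220112: rejected
12100: rejected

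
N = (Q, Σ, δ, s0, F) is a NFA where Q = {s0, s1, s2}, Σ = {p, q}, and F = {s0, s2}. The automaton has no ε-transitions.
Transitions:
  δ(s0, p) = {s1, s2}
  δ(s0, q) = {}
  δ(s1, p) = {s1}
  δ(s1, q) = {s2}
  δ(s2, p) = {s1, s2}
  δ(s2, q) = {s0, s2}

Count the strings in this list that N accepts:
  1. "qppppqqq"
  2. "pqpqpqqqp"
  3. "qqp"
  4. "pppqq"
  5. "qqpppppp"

"qppppqqq": rejected
"pqpqpqqqp": accepted
"qqp": rejected
"pppqq": accepted
"qqpppppp": rejected

2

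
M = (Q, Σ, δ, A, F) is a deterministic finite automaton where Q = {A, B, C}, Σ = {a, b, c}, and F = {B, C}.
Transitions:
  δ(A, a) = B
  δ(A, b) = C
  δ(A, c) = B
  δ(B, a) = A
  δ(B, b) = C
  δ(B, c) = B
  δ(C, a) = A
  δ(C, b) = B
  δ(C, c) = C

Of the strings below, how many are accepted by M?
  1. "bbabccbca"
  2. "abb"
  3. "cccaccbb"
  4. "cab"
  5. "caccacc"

4

"bbabccbca": rejected
"abb": accepted
"cccaccbb": accepted
"cab": accepted
"caccacc": accepted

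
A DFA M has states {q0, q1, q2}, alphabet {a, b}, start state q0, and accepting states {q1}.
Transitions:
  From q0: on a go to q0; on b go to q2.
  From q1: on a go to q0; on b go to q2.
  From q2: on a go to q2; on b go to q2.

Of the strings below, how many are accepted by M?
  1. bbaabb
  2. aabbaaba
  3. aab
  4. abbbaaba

bbaabb: rejected
aabbaaba: rejected
aab: rejected
abbbaaba: rejected

0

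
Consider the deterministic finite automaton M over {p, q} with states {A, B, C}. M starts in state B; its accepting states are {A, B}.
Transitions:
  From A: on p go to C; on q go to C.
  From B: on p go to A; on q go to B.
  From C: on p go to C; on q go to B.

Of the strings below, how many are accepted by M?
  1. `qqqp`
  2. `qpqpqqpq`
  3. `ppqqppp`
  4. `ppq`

2

`qqqp`: accepted
`qpqpqqpq`: rejected
`ppqqppp`: rejected
`ppq`: accepted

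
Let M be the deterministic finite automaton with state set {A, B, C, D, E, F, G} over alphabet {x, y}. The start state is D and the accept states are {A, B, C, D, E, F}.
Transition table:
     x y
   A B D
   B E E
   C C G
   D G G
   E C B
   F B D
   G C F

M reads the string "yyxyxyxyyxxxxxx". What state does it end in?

C

D --y--> G
G --y--> F
F --x--> B
B --y--> E
E --x--> C
C --y--> G
G --x--> C
C --y--> G
G --y--> F
F --x--> B
B --x--> E
E --x--> C
C --x--> C
C --x--> C
C --x--> C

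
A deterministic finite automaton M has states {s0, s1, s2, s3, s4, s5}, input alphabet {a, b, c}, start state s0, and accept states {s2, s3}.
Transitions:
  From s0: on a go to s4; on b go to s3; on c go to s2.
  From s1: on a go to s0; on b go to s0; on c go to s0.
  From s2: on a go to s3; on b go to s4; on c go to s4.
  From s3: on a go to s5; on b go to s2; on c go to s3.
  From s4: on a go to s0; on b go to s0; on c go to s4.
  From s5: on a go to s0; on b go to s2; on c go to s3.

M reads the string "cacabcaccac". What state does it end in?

s0 --c--> s2
s2 --a--> s3
s3 --c--> s3
s3 --a--> s5
s5 --b--> s2
s2 --c--> s4
s4 --a--> s0
s0 --c--> s2
s2 --c--> s4
s4 --a--> s0
s0 --c--> s2

s2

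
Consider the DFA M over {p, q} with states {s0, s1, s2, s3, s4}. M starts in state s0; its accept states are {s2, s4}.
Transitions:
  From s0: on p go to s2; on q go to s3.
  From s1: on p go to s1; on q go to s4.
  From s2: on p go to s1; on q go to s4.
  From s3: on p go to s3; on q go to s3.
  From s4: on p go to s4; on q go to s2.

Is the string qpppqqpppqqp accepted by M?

rejected

s0 --q--> s3
s3 --p--> s3
s3 --p--> s3
s3 --p--> s3
s3 --q--> s3
s3 --q--> s3
s3 --p--> s3
s3 --p--> s3
s3 --p--> s3
s3 --q--> s3
s3 --q--> s3
s3 --p--> s3
End in state s3, which is not an accepting state.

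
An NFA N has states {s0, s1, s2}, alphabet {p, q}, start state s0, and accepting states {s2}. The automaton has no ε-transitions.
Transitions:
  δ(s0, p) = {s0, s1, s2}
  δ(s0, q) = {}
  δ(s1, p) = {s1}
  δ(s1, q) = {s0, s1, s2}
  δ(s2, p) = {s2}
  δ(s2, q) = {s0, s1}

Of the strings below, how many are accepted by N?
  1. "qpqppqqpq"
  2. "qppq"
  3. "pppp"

"qpqppqqpq": rejected
"qppq": rejected
"pppp": accepted

1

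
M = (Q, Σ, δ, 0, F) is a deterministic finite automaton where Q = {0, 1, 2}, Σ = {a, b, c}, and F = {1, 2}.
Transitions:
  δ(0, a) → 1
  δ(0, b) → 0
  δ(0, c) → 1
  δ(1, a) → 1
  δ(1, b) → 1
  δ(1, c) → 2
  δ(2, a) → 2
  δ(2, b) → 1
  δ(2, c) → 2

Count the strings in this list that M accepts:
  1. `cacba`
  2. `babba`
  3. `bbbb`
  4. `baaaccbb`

3

`cacba`: accepted
`babba`: accepted
`bbbb`: rejected
`baaaccbb`: accepted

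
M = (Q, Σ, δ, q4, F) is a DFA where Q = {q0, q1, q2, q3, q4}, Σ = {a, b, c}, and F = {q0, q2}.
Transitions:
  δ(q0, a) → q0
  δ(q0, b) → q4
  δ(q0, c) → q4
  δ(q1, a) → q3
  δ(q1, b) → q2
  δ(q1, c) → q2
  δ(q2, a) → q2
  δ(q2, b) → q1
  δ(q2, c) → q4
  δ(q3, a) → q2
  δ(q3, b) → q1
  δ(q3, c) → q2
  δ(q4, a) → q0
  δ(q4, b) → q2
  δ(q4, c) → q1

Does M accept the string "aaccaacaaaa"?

q4 --a--> q0
q0 --a--> q0
q0 --c--> q4
q4 --c--> q1
q1 --a--> q3
q3 --a--> q2
q2 --c--> q4
q4 --a--> q0
q0 --a--> q0
q0 --a--> q0
q0 --a--> q0
End in state q0, which is an accepting state.

accepted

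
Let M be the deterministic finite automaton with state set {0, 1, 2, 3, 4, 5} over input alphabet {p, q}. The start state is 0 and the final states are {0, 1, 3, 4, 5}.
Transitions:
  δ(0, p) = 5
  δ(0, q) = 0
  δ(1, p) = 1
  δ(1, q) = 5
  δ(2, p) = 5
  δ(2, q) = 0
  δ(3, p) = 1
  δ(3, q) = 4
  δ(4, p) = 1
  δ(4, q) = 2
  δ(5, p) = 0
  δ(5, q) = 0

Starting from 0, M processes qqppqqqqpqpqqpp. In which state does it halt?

0 --q--> 0
0 --q--> 0
0 --p--> 5
5 --p--> 0
0 --q--> 0
0 --q--> 0
0 --q--> 0
0 --q--> 0
0 --p--> 5
5 --q--> 0
0 --p--> 5
5 --q--> 0
0 --q--> 0
0 --p--> 5
5 --p--> 0

0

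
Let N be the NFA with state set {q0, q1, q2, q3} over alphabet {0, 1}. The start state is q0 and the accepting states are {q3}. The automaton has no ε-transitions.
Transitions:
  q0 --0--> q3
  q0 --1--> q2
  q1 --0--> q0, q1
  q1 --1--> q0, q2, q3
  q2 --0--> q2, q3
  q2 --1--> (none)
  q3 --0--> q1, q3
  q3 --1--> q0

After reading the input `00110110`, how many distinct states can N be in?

2

Start: {q0}
read 0: {q3}
read 0: {q1, q3}
read 1: {q0, q2, q3}
read 1: {q0, q2}
read 0: {q2, q3}
read 1: {q0}
read 1: {q2}
read 0: {q2, q3}
Final reachable set {q2, q3} has 2 states.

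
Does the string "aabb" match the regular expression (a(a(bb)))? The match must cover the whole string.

Split as a·abb: a matches a and (a(bb)) matches abb.

yes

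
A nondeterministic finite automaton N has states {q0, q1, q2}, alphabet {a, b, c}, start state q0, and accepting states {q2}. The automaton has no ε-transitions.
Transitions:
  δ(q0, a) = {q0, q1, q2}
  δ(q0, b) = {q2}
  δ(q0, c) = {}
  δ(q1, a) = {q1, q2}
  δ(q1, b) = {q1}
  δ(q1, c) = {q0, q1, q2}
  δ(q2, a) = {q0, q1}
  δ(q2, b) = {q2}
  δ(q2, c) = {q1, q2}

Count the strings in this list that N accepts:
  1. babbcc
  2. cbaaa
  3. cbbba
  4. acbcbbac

2

babbcc: accepted
cbaaa: rejected
cbbba: rejected
acbcbbac: accepted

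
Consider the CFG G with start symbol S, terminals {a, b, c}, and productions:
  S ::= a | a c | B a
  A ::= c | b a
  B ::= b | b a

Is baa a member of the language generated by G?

yes

S ⇒ Ba ⇒ baa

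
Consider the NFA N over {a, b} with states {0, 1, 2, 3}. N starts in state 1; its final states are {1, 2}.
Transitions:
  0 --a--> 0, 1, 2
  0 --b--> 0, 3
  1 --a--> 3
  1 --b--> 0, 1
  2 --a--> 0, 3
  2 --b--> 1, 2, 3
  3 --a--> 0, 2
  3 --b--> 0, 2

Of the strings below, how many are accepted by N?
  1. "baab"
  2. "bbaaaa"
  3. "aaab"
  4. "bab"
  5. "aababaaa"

"baab": accepted
"bbaaaa": accepted
"aaab": accepted
"bab": accepted
"aababaaa": accepted

5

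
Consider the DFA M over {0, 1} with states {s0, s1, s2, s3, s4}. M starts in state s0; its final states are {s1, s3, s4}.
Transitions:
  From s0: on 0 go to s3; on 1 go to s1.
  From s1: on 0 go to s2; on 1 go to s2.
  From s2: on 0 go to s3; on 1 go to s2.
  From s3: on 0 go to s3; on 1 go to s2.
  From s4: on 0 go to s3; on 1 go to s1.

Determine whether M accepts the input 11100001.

s0 --1--> s1
s1 --1--> s2
s2 --1--> s2
s2 --0--> s3
s3 --0--> s3
s3 --0--> s3
s3 --0--> s3
s3 --1--> s2
End in state s2, which is not an accepting state.

rejected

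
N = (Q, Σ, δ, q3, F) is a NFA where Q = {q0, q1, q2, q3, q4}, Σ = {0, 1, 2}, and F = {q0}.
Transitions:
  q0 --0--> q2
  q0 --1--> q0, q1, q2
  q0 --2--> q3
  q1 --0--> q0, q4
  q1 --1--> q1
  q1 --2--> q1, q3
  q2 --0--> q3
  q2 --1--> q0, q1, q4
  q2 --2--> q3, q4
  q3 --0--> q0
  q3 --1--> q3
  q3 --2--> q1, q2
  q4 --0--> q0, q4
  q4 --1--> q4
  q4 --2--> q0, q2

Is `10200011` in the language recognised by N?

rejected

Start: {q3}
read 1: {q3}
read 0: {q0}
read 2: {q3}
read 0: {q0}
read 0: {q2}
read 0: {q3}
read 1: {q3}
read 1: {q3}
Reachable ∩ accepting = {} — empty.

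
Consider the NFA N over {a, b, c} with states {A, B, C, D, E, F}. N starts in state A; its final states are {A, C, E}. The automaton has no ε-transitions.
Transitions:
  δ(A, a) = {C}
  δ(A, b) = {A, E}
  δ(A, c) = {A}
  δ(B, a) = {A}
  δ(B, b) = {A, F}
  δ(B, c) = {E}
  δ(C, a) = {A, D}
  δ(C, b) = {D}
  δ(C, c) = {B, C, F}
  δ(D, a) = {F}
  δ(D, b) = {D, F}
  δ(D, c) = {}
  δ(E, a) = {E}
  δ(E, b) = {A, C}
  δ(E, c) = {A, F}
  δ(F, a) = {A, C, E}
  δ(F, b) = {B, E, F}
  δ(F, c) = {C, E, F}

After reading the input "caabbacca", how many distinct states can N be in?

4

Start: {A}
read c: {A}
read a: {C}
read a: {A, D}
read b: {A, D, E, F}
read b: {A, B, C, D, E, F}
read a: {A, C, D, E, F}
read c: {A, B, C, E, F}
read c: {A, B, C, E, F}
read a: {A, C, D, E}
Final reachable set {A, C, D, E} has 4 states.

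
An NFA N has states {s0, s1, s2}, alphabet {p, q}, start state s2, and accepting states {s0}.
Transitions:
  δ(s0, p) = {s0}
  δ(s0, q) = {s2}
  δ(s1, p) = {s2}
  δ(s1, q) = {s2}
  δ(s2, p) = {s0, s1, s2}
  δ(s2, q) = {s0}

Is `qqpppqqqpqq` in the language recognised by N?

accepted

Start: {s2}
read q: {s0}
read q: {s2}
read p: {s0, s1, s2}
read p: {s0, s1, s2}
read p: {s0, s1, s2}
read q: {s0, s2}
read q: {s0, s2}
read q: {s0, s2}
read p: {s0, s1, s2}
read q: {s0, s2}
read q: {s0, s2}
Reachable ∩ accepting = {s0} — nonempty.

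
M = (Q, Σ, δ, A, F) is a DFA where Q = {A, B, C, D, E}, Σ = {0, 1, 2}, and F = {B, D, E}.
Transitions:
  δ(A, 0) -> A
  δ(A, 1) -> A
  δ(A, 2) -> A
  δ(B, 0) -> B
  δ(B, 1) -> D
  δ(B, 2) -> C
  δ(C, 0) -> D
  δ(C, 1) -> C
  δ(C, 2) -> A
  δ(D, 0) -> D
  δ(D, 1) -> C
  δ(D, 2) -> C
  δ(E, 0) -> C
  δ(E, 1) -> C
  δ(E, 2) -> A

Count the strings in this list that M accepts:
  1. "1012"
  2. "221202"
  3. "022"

"1012": rejected
"221202": rejected
"022": rejected

0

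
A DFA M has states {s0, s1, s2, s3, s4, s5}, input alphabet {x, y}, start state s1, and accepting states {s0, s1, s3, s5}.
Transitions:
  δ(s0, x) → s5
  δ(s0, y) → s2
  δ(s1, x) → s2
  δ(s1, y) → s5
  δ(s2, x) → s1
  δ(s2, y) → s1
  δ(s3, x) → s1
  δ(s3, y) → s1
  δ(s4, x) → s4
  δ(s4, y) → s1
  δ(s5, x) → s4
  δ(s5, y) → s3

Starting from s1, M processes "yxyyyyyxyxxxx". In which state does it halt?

s1

s1 --y--> s5
s5 --x--> s4
s4 --y--> s1
s1 --y--> s5
s5 --y--> s3
s3 --y--> s1
s1 --y--> s5
s5 --x--> s4
s4 --y--> s1
s1 --x--> s2
s2 --x--> s1
s1 --x--> s2
s2 --x--> s1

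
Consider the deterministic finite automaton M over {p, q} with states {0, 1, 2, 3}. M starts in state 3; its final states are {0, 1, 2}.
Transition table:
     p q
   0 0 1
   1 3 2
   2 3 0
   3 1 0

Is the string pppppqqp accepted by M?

accepted

3 --p--> 1
1 --p--> 3
3 --p--> 1
1 --p--> 3
3 --p--> 1
1 --q--> 2
2 --q--> 0
0 --p--> 0
End in state 0, which is an accepting state.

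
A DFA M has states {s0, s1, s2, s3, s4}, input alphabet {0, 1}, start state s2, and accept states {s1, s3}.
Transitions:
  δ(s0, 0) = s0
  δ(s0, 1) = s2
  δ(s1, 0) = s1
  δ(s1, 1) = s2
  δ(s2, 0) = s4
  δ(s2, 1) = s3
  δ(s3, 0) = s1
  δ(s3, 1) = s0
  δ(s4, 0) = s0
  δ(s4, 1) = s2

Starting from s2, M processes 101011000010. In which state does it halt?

s4

s2 --1--> s3
s3 --0--> s1
s1 --1--> s2
s2 --0--> s4
s4 --1--> s2
s2 --1--> s3
s3 --0--> s1
s1 --0--> s1
s1 --0--> s1
s1 --0--> s1
s1 --1--> s2
s2 --0--> s4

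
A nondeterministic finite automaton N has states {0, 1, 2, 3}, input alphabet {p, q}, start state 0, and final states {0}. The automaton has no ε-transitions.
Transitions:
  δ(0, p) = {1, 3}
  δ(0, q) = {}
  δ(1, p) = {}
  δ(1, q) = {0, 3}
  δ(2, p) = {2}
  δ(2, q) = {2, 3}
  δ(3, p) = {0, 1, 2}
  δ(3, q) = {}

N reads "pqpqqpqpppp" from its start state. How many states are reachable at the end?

4

Start: {0}
read p: {1, 3}
read q: {0, 3}
read p: {0, 1, 2, 3}
read q: {0, 2, 3}
read q: {2, 3}
read p: {0, 1, 2}
read q: {0, 2, 3}
read p: {0, 1, 2, 3}
read p: {0, 1, 2, 3}
read p: {0, 1, 2, 3}
read p: {0, 1, 2, 3}
Final reachable set {0, 1, 2, 3} has 4 states.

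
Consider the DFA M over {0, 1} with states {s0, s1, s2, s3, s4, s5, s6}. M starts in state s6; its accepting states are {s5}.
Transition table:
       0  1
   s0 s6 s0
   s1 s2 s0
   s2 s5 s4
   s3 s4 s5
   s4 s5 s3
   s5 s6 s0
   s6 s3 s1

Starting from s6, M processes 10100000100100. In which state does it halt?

s6 --1--> s1
s1 --0--> s2
s2 --1--> s4
s4 --0--> s5
s5 --0--> s6
s6 --0--> s3
s3 --0--> s4
s4 --0--> s5
s5 --1--> s0
s0 --0--> s6
s6 --0--> s3
s3 --1--> s5
s5 --0--> s6
s6 --0--> s3

s3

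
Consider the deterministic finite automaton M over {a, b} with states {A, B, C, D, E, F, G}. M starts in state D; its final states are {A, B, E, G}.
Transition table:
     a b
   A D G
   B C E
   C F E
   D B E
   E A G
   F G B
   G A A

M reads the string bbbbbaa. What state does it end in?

B

D --b--> E
E --b--> G
G --b--> A
A --b--> G
G --b--> A
A --a--> D
D --a--> B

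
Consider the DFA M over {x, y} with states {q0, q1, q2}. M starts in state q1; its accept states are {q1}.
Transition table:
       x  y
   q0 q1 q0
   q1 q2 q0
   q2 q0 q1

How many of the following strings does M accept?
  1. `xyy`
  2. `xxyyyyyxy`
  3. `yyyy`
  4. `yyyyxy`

`xyy`: rejected
`xxyyyyyxy`: rejected
`yyyy`: rejected
`yyyyxy`: rejected

0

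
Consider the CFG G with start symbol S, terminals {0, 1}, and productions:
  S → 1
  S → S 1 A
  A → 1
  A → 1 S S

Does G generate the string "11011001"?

no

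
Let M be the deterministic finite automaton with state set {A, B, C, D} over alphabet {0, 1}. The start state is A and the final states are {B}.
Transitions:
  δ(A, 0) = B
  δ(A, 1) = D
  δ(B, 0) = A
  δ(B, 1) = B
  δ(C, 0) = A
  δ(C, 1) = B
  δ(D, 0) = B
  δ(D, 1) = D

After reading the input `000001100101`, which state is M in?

A --0--> B
B --0--> A
A --0--> B
B --0--> A
A --0--> B
B --1--> B
B --1--> B
B --0--> A
A --0--> B
B --1--> B
B --0--> A
A --1--> D

D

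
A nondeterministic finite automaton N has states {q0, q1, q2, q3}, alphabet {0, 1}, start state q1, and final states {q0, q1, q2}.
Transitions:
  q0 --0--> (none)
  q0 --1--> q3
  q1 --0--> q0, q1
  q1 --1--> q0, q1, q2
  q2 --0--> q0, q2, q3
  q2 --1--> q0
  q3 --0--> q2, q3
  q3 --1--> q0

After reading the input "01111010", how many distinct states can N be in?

4

Start: {q1}
read 0: {q0, q1}
read 1: {q0, q1, q2, q3}
read 1: {q0, q1, q2, q3}
read 1: {q0, q1, q2, q3}
read 1: {q0, q1, q2, q3}
read 0: {q0, q1, q2, q3}
read 1: {q0, q1, q2, q3}
read 0: {q0, q1, q2, q3}
Final reachable set {q0, q1, q2, q3} has 4 states.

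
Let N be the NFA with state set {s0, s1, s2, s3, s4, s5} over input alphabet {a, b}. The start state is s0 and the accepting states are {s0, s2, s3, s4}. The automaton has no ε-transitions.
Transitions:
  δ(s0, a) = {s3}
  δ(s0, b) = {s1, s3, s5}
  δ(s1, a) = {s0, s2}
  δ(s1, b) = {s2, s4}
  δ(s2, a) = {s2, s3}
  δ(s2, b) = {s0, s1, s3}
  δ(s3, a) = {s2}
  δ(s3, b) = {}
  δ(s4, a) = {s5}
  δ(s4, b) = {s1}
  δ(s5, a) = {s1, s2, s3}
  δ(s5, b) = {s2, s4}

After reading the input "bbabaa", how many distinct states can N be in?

3

Start: {s0}
read b: {s1, s3, s5}
read b: {s2, s4}
read a: {s2, s3, s5}
read b: {s0, s1, s2, s3, s4}
read a: {s0, s2, s3, s5}
read a: {s1, s2, s3}
Final reachable set {s1, s2, s3} has 3 states.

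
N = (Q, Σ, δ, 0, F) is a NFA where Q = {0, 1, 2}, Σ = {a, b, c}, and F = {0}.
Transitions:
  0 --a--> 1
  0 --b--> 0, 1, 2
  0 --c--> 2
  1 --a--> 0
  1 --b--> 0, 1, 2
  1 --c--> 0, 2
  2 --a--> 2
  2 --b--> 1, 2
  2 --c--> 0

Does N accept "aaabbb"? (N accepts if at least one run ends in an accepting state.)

accepted

Start: {0}
read a: {1}
read a: {0}
read a: {1}
read b: {0, 1, 2}
read b: {0, 1, 2}
read b: {0, 1, 2}
Reachable ∩ accepting = {0} — nonempty.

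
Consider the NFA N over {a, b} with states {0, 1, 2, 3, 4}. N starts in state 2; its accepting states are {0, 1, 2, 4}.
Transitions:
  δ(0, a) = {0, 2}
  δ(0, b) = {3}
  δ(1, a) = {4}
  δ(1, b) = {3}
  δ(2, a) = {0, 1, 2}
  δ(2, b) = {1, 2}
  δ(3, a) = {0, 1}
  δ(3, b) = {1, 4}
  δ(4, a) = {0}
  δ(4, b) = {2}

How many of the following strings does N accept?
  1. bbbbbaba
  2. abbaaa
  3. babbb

bbbbbaba: accepted
abbaaa: accepted
babbb: accepted

3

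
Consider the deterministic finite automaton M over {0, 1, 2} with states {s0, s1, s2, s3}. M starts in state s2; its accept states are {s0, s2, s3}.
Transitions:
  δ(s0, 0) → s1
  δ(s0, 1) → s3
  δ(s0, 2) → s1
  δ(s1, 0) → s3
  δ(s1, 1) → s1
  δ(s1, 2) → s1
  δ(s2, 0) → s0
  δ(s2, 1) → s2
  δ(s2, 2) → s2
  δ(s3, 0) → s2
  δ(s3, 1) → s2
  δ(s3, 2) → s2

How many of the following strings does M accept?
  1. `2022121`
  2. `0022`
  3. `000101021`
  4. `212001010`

2

`2022121`: rejected
`0022`: rejected
`000101021`: accepted
`212001010`: accepted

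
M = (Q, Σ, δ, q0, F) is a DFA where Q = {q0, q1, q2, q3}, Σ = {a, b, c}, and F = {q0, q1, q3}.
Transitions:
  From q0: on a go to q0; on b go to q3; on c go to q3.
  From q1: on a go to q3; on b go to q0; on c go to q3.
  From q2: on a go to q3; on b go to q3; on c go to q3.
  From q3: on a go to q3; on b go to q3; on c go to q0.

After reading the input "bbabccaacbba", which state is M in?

q3

q0 --b--> q3
q3 --b--> q3
q3 --a--> q3
q3 --b--> q3
q3 --c--> q0
q0 --c--> q3
q3 --a--> q3
q3 --a--> q3
q3 --c--> q0
q0 --b--> q3
q3 --b--> q3
q3 --a--> q3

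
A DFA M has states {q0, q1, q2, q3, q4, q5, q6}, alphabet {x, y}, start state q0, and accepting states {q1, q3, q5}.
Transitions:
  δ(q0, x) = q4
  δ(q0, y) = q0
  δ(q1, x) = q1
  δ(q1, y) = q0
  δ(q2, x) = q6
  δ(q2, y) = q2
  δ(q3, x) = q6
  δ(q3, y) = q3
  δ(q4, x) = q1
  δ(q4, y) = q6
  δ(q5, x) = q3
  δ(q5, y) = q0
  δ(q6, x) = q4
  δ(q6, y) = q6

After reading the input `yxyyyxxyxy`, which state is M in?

q6

q0 --y--> q0
q0 --x--> q4
q4 --y--> q6
q6 --y--> q6
q6 --y--> q6
q6 --x--> q4
q4 --x--> q1
q1 --y--> q0
q0 --x--> q4
q4 --y--> q6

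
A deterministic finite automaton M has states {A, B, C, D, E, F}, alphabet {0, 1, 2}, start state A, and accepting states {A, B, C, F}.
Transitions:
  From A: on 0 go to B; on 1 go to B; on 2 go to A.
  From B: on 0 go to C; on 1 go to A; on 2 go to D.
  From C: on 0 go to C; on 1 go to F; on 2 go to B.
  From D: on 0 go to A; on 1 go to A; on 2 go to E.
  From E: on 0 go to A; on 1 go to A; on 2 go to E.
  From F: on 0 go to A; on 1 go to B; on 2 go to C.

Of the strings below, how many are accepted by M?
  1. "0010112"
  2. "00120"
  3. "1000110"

3

"0010112": accepted
"00120": accepted
"1000110": accepted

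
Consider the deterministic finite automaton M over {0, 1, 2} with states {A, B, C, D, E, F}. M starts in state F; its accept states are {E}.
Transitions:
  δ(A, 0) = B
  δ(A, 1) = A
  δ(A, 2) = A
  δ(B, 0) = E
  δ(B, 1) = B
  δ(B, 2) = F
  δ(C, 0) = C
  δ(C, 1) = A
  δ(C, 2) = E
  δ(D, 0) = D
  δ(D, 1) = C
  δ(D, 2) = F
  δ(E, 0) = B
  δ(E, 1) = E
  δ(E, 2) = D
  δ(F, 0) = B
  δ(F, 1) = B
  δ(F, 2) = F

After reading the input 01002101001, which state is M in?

F --0--> B
B --1--> B
B --0--> E
E --0--> B
B --2--> F
F --1--> B
B --0--> E
E --1--> E
E --0--> B
B --0--> E
E --1--> E

E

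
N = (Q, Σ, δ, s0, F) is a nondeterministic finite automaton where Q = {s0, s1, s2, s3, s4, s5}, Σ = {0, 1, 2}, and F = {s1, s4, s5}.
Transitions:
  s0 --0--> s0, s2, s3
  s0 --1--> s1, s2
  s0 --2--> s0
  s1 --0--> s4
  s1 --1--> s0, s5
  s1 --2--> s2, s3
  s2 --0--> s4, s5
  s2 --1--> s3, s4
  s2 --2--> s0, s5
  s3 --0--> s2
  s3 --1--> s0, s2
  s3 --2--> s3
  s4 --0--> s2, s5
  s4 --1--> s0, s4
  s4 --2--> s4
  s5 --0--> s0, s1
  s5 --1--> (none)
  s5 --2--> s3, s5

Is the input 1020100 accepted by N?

Start: {s0}
read 1: {s1, s2}
read 0: {s4, s5}
read 2: {s3, s4, s5}
read 0: {s0, s1, s2, s5}
read 1: {s0, s1, s2, s3, s4, s5}
read 0: {s0, s1, s2, s3, s4, s5}
read 0: {s0, s1, s2, s3, s4, s5}
Reachable ∩ accepting = {s1, s4, s5} — nonempty.

accepted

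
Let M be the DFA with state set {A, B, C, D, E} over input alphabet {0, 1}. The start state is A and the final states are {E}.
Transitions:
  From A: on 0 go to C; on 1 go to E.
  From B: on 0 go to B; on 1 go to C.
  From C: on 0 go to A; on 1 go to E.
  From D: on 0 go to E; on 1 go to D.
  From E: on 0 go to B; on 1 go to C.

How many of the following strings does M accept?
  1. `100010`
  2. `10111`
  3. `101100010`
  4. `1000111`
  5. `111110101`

1

`100010`: rejected
`10111`: rejected
`101100010`: rejected
`1000111`: rejected
`111110101`: accepted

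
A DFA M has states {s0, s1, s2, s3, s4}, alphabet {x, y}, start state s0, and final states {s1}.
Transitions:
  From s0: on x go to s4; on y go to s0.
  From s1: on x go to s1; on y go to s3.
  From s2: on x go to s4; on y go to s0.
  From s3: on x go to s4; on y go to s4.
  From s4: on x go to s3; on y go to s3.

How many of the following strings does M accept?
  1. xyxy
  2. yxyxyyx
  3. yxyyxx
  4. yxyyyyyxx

xyxy: rejected
yxyxyyx: rejected
yxyyxx: rejected
yxyyyyyxx: rejected

0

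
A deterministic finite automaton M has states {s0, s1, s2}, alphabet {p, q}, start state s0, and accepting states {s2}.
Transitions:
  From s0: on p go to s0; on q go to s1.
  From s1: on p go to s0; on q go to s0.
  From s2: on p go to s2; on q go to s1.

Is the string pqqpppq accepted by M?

rejected

s0 --p--> s0
s0 --q--> s1
s1 --q--> s0
s0 --p--> s0
s0 --p--> s0
s0 --p--> s0
s0 --q--> s1
End in state s1, which is not an accepting state.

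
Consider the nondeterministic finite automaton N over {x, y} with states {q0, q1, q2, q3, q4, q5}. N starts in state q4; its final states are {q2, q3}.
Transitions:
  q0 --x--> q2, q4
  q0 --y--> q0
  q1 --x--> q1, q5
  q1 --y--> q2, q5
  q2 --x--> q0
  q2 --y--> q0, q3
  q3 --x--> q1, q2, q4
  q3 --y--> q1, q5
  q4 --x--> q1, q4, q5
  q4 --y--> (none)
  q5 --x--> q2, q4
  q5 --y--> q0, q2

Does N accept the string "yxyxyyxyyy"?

rejected

Start: {q4}
read y: {}
The reachable set is empty and stays empty for the remaining 9 symbols.
Reachable ∩ accepting = {} — empty.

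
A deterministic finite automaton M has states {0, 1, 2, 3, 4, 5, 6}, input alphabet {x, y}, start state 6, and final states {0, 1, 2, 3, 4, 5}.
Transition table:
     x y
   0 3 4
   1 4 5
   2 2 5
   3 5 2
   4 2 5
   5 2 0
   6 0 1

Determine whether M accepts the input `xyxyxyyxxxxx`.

accepted

6 --x--> 0
0 --y--> 4
4 --x--> 2
2 --y--> 5
5 --x--> 2
2 --y--> 5
5 --y--> 0
0 --x--> 3
3 --x--> 5
5 --x--> 2
2 --x--> 2
2 --x--> 2
End in state 2, which is an accepting state.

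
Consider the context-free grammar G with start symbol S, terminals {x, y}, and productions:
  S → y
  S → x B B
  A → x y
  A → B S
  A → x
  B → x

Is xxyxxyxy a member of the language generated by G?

no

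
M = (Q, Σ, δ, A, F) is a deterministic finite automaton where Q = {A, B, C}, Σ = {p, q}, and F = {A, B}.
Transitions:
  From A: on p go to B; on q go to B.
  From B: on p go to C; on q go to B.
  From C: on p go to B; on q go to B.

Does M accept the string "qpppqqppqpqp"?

A --q--> B
B --p--> C
C --p--> B
B --p--> C
C --q--> B
B --q--> B
B --p--> C
C --p--> B
B --q--> B
B --p--> C
C --q--> B
B --p--> C
End in state C, which is not an accepting state.

rejected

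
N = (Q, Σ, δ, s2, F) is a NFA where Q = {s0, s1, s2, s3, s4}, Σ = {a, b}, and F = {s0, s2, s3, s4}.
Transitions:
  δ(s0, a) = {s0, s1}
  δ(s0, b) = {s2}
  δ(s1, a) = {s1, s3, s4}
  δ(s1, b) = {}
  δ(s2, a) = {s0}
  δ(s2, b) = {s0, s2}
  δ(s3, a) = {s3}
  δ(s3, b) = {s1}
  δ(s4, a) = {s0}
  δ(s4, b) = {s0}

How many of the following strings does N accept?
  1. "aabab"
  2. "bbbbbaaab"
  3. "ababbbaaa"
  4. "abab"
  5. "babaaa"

"aabab": accepted
"bbbbbaaab": accepted
"ababbbaaa": accepted
"abab": accepted
"babaaa": accepted

5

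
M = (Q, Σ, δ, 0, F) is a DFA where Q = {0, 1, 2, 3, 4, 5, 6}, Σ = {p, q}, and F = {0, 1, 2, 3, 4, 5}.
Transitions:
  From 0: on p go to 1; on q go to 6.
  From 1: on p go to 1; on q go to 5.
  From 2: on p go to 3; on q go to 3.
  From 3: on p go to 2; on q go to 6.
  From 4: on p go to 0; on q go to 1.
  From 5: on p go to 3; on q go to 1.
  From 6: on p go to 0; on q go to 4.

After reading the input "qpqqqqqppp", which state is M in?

1

0 --q--> 6
6 --p--> 0
0 --q--> 6
6 --q--> 4
4 --q--> 1
1 --q--> 5
5 --q--> 1
1 --p--> 1
1 --p--> 1
1 --p--> 1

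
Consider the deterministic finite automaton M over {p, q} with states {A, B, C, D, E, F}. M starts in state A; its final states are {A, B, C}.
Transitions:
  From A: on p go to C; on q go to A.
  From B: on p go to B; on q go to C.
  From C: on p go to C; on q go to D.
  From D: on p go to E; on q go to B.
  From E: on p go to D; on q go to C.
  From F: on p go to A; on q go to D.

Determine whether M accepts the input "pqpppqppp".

accepted

A --p--> C
C --q--> D
D --p--> E
E --p--> D
D --p--> E
E --q--> C
C --p--> C
C --p--> C
C --p--> C
End in state C, which is an accepting state.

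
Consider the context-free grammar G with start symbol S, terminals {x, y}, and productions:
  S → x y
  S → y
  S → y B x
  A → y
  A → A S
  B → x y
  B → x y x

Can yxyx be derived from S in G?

S ⇒ yBx ⇒ yxyx

yes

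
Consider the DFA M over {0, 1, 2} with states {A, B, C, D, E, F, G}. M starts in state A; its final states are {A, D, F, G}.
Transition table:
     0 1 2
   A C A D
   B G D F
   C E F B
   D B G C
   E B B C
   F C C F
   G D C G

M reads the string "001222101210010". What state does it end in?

B

A --0--> C
C --0--> E
E --1--> B
B --2--> F
F --2--> F
F --2--> F
F --1--> C
C --0--> E
E --1--> B
B --2--> F
F --1--> C
C --0--> E
E --0--> B
B --1--> D
D --0--> B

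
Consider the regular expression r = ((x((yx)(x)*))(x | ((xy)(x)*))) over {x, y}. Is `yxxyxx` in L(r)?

No split of yxxyxx into u·v has (x((yx)(x)*)) matching u and (x|((xy)(x)*)) matching v.

no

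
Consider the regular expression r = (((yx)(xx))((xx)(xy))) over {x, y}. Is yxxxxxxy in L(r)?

yes

Split as yxxx·xxxy: ((yx)(xx)) matches yxxx and ((xx)(xy)) matches xxxy.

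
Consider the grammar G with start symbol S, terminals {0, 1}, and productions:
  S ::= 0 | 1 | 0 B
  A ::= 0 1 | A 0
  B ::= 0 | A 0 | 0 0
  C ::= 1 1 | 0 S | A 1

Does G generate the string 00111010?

no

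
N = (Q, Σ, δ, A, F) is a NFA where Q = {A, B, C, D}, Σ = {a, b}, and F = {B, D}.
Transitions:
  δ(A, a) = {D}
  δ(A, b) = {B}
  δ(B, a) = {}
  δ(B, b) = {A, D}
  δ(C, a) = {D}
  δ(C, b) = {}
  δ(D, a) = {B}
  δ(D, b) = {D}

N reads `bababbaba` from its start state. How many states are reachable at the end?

Start: {A}
read b: {B}
read a: {}
The reachable set is empty and stays empty for the remaining 7 symbols.
Final reachable set {} has 0 states.

0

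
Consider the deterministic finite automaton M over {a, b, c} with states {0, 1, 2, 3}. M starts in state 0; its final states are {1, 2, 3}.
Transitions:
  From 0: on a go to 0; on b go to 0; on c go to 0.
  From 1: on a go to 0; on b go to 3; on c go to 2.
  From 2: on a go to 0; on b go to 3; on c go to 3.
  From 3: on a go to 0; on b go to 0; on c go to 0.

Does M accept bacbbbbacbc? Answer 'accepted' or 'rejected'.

rejected

0 --b--> 0
0 --a--> 0
0 --c--> 0
0 --b--> 0
0 --b--> 0
0 --b--> 0
0 --b--> 0
0 --a--> 0
0 --c--> 0
0 --b--> 0
0 --c--> 0
End in state 0, which is not an accepting state.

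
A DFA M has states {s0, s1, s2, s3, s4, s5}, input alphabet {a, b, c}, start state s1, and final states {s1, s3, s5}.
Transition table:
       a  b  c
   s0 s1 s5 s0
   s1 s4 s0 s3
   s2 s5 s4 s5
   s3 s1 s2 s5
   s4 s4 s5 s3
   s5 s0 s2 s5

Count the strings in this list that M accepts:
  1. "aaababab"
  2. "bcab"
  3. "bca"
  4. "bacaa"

"aaababab": accepted
"bcab": rejected
"bca": accepted
"bacaa": rejected

2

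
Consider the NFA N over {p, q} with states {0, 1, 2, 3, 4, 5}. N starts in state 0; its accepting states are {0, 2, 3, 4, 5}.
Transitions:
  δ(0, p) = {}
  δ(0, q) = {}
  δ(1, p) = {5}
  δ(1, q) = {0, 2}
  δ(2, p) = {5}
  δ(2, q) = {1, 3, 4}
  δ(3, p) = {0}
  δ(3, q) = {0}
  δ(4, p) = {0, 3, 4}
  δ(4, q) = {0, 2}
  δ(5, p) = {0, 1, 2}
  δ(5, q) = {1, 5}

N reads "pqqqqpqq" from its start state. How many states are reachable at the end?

Start: {0}
read p: {}
The reachable set is empty and stays empty for the remaining 7 symbols.
Final reachable set {} has 0 states.

0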